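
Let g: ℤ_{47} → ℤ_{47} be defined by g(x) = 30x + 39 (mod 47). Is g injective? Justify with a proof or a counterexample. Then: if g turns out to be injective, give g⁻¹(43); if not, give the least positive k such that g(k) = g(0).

44

By definition, g is injective if g(s) = g(t) implies s = t.
Suppose g(s) = g(t) in ℤ_{47}. Then 30s + 39 ≡ 30t + 39 (mod 47), so 30(s − t) ≡ 0 (mod 47).
Since gcd(30, 47) = 1, 30 is invertible modulo 47, hence s − t ≡ 0 (mod 47), i.e. s = t.
Therefore g is injective.
We now compute 30⁻¹ mod 47 explicitly. Euclid's algorithm: 47 = 1·30 + 17, 30 = 1·17 + 13, 17 = 1·13 + 4, 13 = 3·4 + 1; back-substituting gives 1 = 11·30 − 7·47, so 30⁻¹ ≡ 11 (mod 47).
Since g is injective, we compute g⁻¹(43): solve 30x + 39 ≡ 43 (mod 47), i.e. 30x ≡ 4 (mod 47).
Multiplying by 30⁻¹ = 11 gives x ≡ 11·4 = 44 ≡ 44 (mod 47).
Check: g(44) = 30·44 + 39 = 1359 = 28·47 + 43 ≡ 43 (mod 47).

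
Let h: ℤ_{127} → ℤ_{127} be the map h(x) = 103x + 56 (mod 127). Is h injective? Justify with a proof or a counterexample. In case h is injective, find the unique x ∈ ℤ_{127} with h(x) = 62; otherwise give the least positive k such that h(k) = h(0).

If h(x_1) = h(x_2), then 103x_1 ≡ 103x_2 (mod 127). Because gcd(103, 127) = 1, we may cancel 103 to get x_1 ≡ x_2 (mod 127).
So h is injective.
We now compute 103⁻¹ mod 127 explicitly. Euclid's algorithm: 127 = 1·103 + 24, 103 = 4·24 + 7, 24 = 3·7 + 3, 7 = 2·3 + 1; back-substituting gives 1 = 37·103 − 30·127, so 103⁻¹ ≡ 37 (mod 127).
Since h is injective, we find h⁻¹(62): we need 103x ≡ 62 − 56 ≡ 6 (mod 127). Using 103⁻¹ = 37: x ≡ 37·6 = 222 = 1·127 + 95, so x = 95.
Check: h(95) = 103·95 + 56 = 9841 = 77·127 + 62 ≡ 62 (mod 127).

95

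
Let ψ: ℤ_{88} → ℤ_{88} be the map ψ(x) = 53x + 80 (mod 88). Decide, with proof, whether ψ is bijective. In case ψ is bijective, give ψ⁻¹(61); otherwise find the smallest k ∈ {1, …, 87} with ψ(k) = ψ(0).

If ψ(s) = ψ(t), then 53s ≡ 53t (mod 88). Because gcd(53, 88) = 1, we may cancel 53 to get s ≡ t (mod 88).
We now compute 53⁻¹ mod 88 explicitly. Euclid's algorithm: 88 = 1·53 + 35, 53 = 1·35 + 18, 35 = 1·18 + 17, 18 = 1·17 + 1; back-substituting gives 1 = 5·53 − 3·88, so 53⁻¹ ≡ 5 (mod 88).
For any y ∈ ℤ_{88}, x = 5(y − 80) mod 88 satisfies ψ(x) = 53·5(y − 80) + 80 ≡ y (since 53·5 ≡ 1 mod 88). So every y has a preimage.
Hence ψ is bijective.
Since ψ is bijective, we find ψ⁻¹(61): we need 53x ≡ 61 − 80 ≡ 69 (mod 88). Using 53⁻¹ = 5: x ≡ 5·69 = 345 = 3·88 + 81, so x = 81.
Check: ψ(81) = 53·81 + 80 = 4373 = 49·88 + 61 ≡ 61 (mod 88).

81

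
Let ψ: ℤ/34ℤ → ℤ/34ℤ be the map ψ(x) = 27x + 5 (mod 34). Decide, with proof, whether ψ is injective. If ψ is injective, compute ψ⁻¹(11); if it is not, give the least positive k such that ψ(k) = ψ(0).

4

Recall: ψ is injective if ψ(s) = ψ(t) implies s = t.
Suppose ψ(s) = ψ(t) in ℤ/34ℤ. Then 27s + 5 ≡ 27t + 5 (mod 34), hence 27(s − t) ≡ 0 (mod 34).
Since gcd(27, 34) = 1, 27 is invertible modulo 34, so s − t ≡ 0 (mod 34), i.e. s = t.
So ψ is injective.
We now compute 27⁻¹ mod 34 explicitly. Euclid's algorithm: 34 = 1·27 + 7, 27 = 3·7 + 6, 7 = 1·6 + 1; back-substituting gives 1 = 29·27 − 23·34, so 27⁻¹ ≡ 29 (mod 34).
Since ψ is injective, we compute ψ⁻¹(11): solve 27x + 5 ≡ 11 (mod 34), i.e. 27x ≡ 6 (mod 34).
Multiplying by 27⁻¹ = 29 gives x ≡ 29·6 = 174 = 5·34 + 4 ≡ 4 (mod 34).
Check: ψ(4) = 27·4 + 5 = 113 = 3·34 + 11 ≡ 11 (mod 34).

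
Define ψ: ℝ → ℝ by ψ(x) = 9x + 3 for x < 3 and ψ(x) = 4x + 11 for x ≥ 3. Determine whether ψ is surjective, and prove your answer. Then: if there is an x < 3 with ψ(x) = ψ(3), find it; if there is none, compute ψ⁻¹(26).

20/9

Both pieces are strictly increasing (slopes 9 and 4), so each is injective on its own interval.
The left piece maps (−∞, 3) onto (−∞, 30); the right piece maps [3, ∞) onto [23, ∞).
The union (−∞, 30) ∪ [23, ∞) covers ℝ, so ψ is surjective.
For the follow-up: the images overlap, so an x < 3 with ψ(x) = ψ(3) exists. ψ(3) = 23; solving 9x + 3 = 23 for x < 3 gives x = (23 − 3)/9 = 20/9.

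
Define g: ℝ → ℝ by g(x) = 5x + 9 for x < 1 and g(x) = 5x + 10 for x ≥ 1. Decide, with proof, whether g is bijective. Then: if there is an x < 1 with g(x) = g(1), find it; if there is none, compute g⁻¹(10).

1/5

Both pieces are strictly increasing (slopes 5 and 5), so each is injective on its own interval.
The left piece maps (−∞, 1) onto (−∞, 14); the right piece maps [1, ∞) onto [15, ∞).
The images leave a gap (14 has no preimage), so g is not surjective, hence not bijective.
Because the two images are disjoint, no x < 1 has g(x) = g(1), so we compute g⁻¹(10): 10 lies in (−∞, 14), so solve 5x + 9 = 10: x = (10 − 9)/5 = 1/5.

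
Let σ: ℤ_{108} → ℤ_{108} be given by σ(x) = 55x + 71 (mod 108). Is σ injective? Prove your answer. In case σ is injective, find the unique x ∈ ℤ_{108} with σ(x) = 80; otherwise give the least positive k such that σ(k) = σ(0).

63

Recall that σ is injective when σ(u) = σ(v) forces u = v.
Suppose σ(u) = σ(v) in ℤ_{108}. Then 55u + 71 ≡ 55v + 71 (mod 108), thus 55(u − v) ≡ 0 (mod 108).
Since gcd(55, 108) = 1, 55 is invertible modulo 108, therefore u − v ≡ 0 (mod 108), i.e. u = v.
Therefore σ is injective.
We now compute 55⁻¹ mod 108 explicitly. Euclid's algorithm: 108 = 1·55 + 53, 55 = 1·53 + 2, 53 = 26·2 + 1; back-substituting gives 1 = 55·55 − 28·108, so 55⁻¹ ≡ 55 (mod 108).
Since σ is injective, we compute σ⁻¹(80): solve 55x + 71 ≡ 80 (mod 108), i.e. 55x ≡ 9 (mod 108).
Multiplying by 55⁻¹ = 55 gives x ≡ 55·9 = 495 = 4·108 + 63 ≡ 63 (mod 108).
Check: σ(63) = 55·63 + 71 = 3536 = 32·108 + 80 ≡ 80 (mod 108).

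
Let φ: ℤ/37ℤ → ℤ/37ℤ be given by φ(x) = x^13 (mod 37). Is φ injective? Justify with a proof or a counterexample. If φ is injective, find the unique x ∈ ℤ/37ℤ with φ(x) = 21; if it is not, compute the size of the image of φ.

25

Since 37 is prime, the nonzero elements of ℤ/37ℤ form a cyclic group of order 36.
As gcd(13, 36) = 1, raising to the 13th power is a bijection on this group: if a^13 ≡ b^13 then (ab^{−1})^13 = 1, and the only element of order dividing gcd(13, 36) = 1 is 1, so a = b.
With φ(0) = 0 this makes φ injective on all of ℤ/37ℤ, hence bijective (finite equal-size domain and codomain). In particular φ is injective.
Since φ is injective, we find the preimage of 21. The inverse of x ↦ x^13 on (ℤ/37ℤ)^× is x ↦ x^25, because 13·25 = 325 = 9·36 + 1 ≡ 1 (mod 36) and x^{36} = 1 for x ≠ 0 (Fermat). So φ⁻¹(21) = 21^25 mod 37.
Repeated squaring mod 37: 21^1 ≡ 21, 21^2 ≡ 21² = 441 ≡ 34, 21^4 ≡ 34² = 1156 ≡ 9, 21^8 ≡ 9² = 81 ≡ 7, 21^16 ≡ 7² = 49 ≡ 12. Since 25 = 16 + 8 + 1, 21^25 ≡ 12·7·21: 12·7 = 84 ≡ 10, then 10·21 = 210 ≡ 25. So 21^25 ≡ 25 (mod 37).
Hence φ⁻¹(21) = 25.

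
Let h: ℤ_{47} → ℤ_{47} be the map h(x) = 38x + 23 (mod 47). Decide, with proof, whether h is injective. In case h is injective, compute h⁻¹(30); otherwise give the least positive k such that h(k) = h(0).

Recall: injectivity means: for all x_1, x_2 in the domain, h(x_1) = h(x_2) implies x_1 = x_2.
If h(x_1) = h(x_2), then 38x_1 ≡ 38x_2 (mod 47). Because gcd(38, 47) = 1, we may cancel 38 to get x_1 ≡ x_2 (mod 47).
Hence h is injective.
We now compute 38⁻¹ mod 47 explicitly. Euclid's algorithm: 47 = 1·38 + 9, 38 = 4·9 + 2, 9 = 4·2 + 1; back-substituting gives 1 = 26·38 − 21·47, so 38⁻¹ ≡ 26 (mod 47).
Since h is injective, we find h⁻¹(30): we need 38x ≡ 30 − 23 ≡ 7 (mod 47). Using 38⁻¹ = 26: x ≡ 26·7 = 182 = 3·47 + 41, so x = 41.
Check: h(41) = 38·41 + 23 = 1581 = 33·47 + 30 ≡ 30 (mod 47).

41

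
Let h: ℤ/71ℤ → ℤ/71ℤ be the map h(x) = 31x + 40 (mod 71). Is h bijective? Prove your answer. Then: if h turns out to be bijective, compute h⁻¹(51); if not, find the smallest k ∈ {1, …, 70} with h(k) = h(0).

Suppose h(x_1) = h(x_2) in ℤ/71ℤ. Then 31x_1 + 40 ≡ 31x_2 + 40 (mod 71), so 31(x_1 − x_2) ≡ 0 (mod 71).
Since gcd(31, 71) = 1, 31 is invertible modulo 71, thus x_1 − x_2 ≡ 0 (mod 71), i.e. x_1 = x_2.
We now compute 31⁻¹ mod 71 explicitly. Euclid's algorithm: 71 = 2·31 + 9, 31 = 3·9 + 4, 9 = 2·4 + 1; back-substituting gives 1 = 55·31 − 24·71, so 31⁻¹ ≡ 55 (mod 71).
For any y ∈ ℤ/71ℤ, x = 55(y − 40) mod 71 satisfies h(x) = 31·55(y − 40) + 40 ≡ y (since 31·55 ≡ 1 mod 71). So every y has a preimage.
So h is bijective.
Since h is bijective, we find h⁻¹(51): we need 31x ≡ 51 − 40 ≡ 11 (mod 71). Using 31⁻¹ = 55: x ≡ 55·11 = 605 = 8·71 + 37, so x = 37.
Check: h(37) = 31·37 + 40 = 1187 = 16·71 + 51 ≡ 51 (mod 71).

37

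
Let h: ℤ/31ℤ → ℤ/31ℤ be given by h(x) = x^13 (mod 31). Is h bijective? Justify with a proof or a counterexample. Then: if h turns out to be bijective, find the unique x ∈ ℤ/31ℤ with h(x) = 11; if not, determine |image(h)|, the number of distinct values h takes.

13

Since 31 is prime, the nonzero elements of ℤ/31ℤ form a cyclic group of order 30.
As gcd(13, 30) = 1, raising to the 13th power is a bijection on this group: if u^13 ≡ v^13 then (uv^{−1})^13 = 1, and the only element of order dividing gcd(13, 30) = 1 is 1, so u = v.
With h(0) = 0 this makes h injective on all of ℤ/31ℤ, hence bijective (finite equal-size domain and codomain). In particular h is bijective.
Since h is bijective, we find the preimage of 11. The inverse of x ↦ x^13 on (ℤ/31ℤ)^× is x ↦ x^7, because 13·7 = 91 = 3·30 + 1 ≡ 1 (mod 30) and x^{30} = 1 for x ≠ 0 (Fermat). So h⁻¹(11) = 11^7 mod 31.
Repeated squaring mod 31: 11^1 ≡ 11, 11^2 ≡ 11² = 121 ≡ 28, 11^4 ≡ 28² = 784 ≡ 9. Since 7 = 4 + 2 + 1, 11^7 ≡ 9·28·11: 9·28 = 252 ≡ 4, then 4·11 = 44 ≡ 13. So 11^7 ≡ 13 (mod 31).
Hence h⁻¹(11) = 13.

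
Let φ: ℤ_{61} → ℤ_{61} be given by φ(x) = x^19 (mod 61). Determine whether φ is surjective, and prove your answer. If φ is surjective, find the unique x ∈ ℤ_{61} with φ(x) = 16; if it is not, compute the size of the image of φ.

Since 61 is prime, the nonzero elements of ℤ_{61} form a cyclic group of order 60.
As gcd(19, 60) = 1, raising to the 19th power is a bijection on this group: if u^19 ≡ v^19 then (uv^{−1})^19 = 1, and the only element of order dividing gcd(19, 60) = 1 is 1, so u = v.
With φ(0) = 0 this makes φ injective on all of ℤ_{61}, hence bijective (finite equal-size domain and codomain). In particular φ is surjective.
Since φ is surjective, we find the preimage of 16. The inverse of x ↦ x^19 on (ℤ_{61})^× is x ↦ x^19, because 19·19 = 361 = 6·60 + 1 ≡ 1 (mod 60) and x^{60} = 1 for x ≠ 0 (Fermat). So φ⁻¹(16) = 16^19 mod 61.
Repeated squaring mod 61: 16^1 ≡ 16, 16^2 ≡ 16² = 256 ≡ 12, 16^4 ≡ 12² = 144 ≡ 22, 16^8 ≡ 22² = 484 ≡ 57, 16^16 ≡ 57² = 3249 ≡ 16. Since 19 = 16 + 2 + 1, 16^19 ≡ 16·12·16: 16·12 = 192 ≡ 9, then 9·16 = 144 ≡ 22. So 16^19 ≡ 22 (mod 61).
Hence φ⁻¹(16) = 22.

22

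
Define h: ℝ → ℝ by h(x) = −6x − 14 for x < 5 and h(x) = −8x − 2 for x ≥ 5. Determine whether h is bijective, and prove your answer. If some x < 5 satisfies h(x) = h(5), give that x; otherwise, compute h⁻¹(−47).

Both pieces are strictly decreasing (slopes −6 and −8), so each is injective on its own interval.
The left piece maps (−∞, 5) onto (−44, ∞); the right piece maps [5, ∞) onto (−∞, −42].
These images overlap. In particular h(5) = −42 (right piece), and solving −6x − 14 = −42 on the left piece gives x = 14/3 < 5.
So h(14/3) = h(5) with 14/3 ≠ 5, and h is not injective, hence not bijective. This x = 14/3 is the requested value below 5.

14/3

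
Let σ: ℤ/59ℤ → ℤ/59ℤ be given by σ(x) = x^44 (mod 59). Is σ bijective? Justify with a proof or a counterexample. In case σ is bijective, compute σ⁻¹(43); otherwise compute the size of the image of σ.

30

σ(29): Repeated squaring mod 59: 29^1 ≡ 29, 29^2 ≡ 29² = 841 ≡ 15, 29^4 ≡ 15² = 225 ≡ 48, 29^8 ≡ 48² = 2304 ≡ 3, 29^16 ≡ 3² = 9, 29^32 ≡ 9² = 81 ≡ 22. Since 44 = 32 + 8 + 4, 29^44 ≡ 22·3·48: 22·3 = 66 ≡ 7, then 7·48 = 336 ≡ 41. So 29^44 ≡ 41 (mod 59).
σ(30): Repeated squaring mod 59: 30^1 ≡ 30, 30^2 ≡ 30² = 900 ≡ 15, 30^4 ≡ 15² = 225 ≡ 48, 30^8 ≡ 48² = 2304 ≡ 3, 30^16 ≡ 3² = 9, 30^32 ≡ 9² = 81 ≡ 22. Since 44 = 32 + 8 + 4, 30^44 ≡ 22·3·48: 22·3 = 66 ≡ 7, then 7·48 = 336 ≡ 41. So 30^44 ≡ 41 (mod 59).
So σ(29) = σ(30) = 41 while 29 ≠ 30, hence σ is not injective, hence not bijective.
Since σ is not bijective, we determine |image(σ)|. Computing x^44 mod 59 for each x (by repeated squaring, reducing mod 59 at every step), the values σ(0), σ(1), …, σ(58) are: 0, 1, 36, 48, 57, 51, 17, 19, 46, 3, 7, 15, 22, 20, 35, 29, 4, 28, 49, 45, 16, 27, 9, 53, 25, 5, 12, 26, 21, 41, 41, 21, 26, 12, 5, 25, 53, 9, 27, 16, 45, 49, 28, 4, 29, 35, 20, 22, 15, 7, 3, 46, 19, 17, 51, 57, 48, 36, 1.
The distinct values are {0, 1, 3, 4, 5, 7, 9, 12, 15, 16, 17, 19, 20, 21, 22, 25, 26, 27, 28, 29, 35, 36, 41, 45, 46, 48, 49, 51, 53, 57}; there are 30 of them.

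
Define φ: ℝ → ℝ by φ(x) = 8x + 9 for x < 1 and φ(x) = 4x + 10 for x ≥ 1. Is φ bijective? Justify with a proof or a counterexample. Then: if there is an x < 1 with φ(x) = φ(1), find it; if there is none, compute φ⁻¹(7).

Both pieces are strictly increasing (slopes 8 and 4), so each is injective on its own interval.
The left piece maps (−∞, 1) onto (−∞, 17); the right piece maps [1, ∞) onto [14, ∞).
These images overlap. In particular φ(1) = 14 (right piece), and solving 8x + 9 = 14 on the left piece gives x = 5/8 < 1.
So φ(5/8) = φ(1) with 5/8 ≠ 1, and φ is not injective, hence not bijective. This x = 5/8 is the requested value below 1.

5/8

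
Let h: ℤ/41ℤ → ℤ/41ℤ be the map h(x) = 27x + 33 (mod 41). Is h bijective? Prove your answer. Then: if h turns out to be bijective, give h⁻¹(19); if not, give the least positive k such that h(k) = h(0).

Recall: injectivity means: for all x_1, x_2 in the domain, h(x_1) = h(x_2) implies x_1 = x_2.
Suppose h(x_1) = h(x_2) in ℤ/41ℤ. Then 27x_1 + 33 ≡ 27x_2 + 33 (mod 41), hence 27(x_1 − x_2) ≡ 0 (mod 41).
Since gcd(27, 41) = 1, 27 is invertible modulo 41, therefore x_1 − x_2 ≡ 0 (mod 41), i.e. x_1 = x_2.
We now compute 27⁻¹ mod 41 explicitly. Euclid's algorithm: 41 = 1·27 + 14, 27 = 1·14 + 13, 14 = 1·13 + 1; back-substituting gives 1 = 38·27 − 25·41, so 27⁻¹ ≡ 38 (mod 41).
Then y ↦ 38(y − 33) is a two-sided inverse to h, so every y ∈ ℤ/41ℤ has a preimage.
Thus h is bijective.
Since h is bijective, we find h⁻¹(19): we need 27x ≡ 19 − 33 ≡ 27 (mod 41). Using 27⁻¹ = 38: x ≡ 38·27 = 1026 = 25·41 + 1, so x = 1.
Check: h(1) = 27·1 + 33 = 60 = 1·41 + 19 ≡ 19 (mod 41).

1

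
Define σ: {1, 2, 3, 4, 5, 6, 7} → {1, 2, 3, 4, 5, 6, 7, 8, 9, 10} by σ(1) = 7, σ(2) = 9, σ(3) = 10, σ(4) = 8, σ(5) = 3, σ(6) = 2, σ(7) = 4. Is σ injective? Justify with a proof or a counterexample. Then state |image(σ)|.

7

The values σ(1), …, σ(7) are 7, 9, 10, 8, 3, 2, 4 — all distinct.
So σ(x_1) = σ(x_2) only when x_1 = x_2, and σ is injective.
The image of σ is {2, 3, 4, 7, 8, 9, 10}, which has 7 elements.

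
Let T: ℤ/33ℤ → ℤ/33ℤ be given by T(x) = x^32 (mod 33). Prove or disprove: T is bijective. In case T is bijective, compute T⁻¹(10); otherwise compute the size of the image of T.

T(4): Repeated squaring mod 33: 4^1 ≡ 4, 4^2 ≡ 4² = 16, 4^4 ≡ 16² = 256 ≡ 25, 4^8 ≡ 25² = 625 ≡ 31, 4^16 ≡ 31² = 961 ≡ 4, 4^32 ≡ 4² = 16. So 4^32 ≡ 16 (mod 33).
T(7): Repeated squaring mod 33: 7^1 ≡ 7, 7^2 ≡ 7² = 49 ≡ 16, 7^4 ≡ 16² = 256 ≡ 25, 7^8 ≡ 25² = 625 ≡ 31, 7^16 ≡ 31² = 961 ≡ 4, 7^32 ≡ 4² = 16. So 7^32 ≡ 16 (mod 33).
So T(4) = T(7) = 16 while 4 ≠ 7, thus T is not injective, hence not bijective.
Since T is not bijective, we determine |image(T)|. Computing x^32 mod 33 for each x (by repeated squaring, reducing mod 33 at every step), the values T(0), T(1), …, T(32) are: 0, 1, 4, 9, 16, 25, 3, 16, 31, 15, 1, 22, 12, 4, 31, 27, 25, 25, 27, 31, 4, 12, 22, 1, 15, 31, 16, 3, 25, 16, 9, 4, 1.
The distinct values are {0, 1, 3, 4, 9, 12, 15, 16, 22, 25, 27, 31}; there are 12 of them.

12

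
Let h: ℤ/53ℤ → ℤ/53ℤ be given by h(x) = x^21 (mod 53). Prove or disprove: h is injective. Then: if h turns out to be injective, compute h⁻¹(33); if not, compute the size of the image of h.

34

Since 53 is prime, the nonzero elements of ℤ/53ℤ form a cyclic group of order 52.
As gcd(21, 52) = 1, raising to the 21st power is a bijection on this group: if a^21 ≡ b^21 then (ab^{−1})^21 = 1, and the only element of order dividing gcd(21, 52) = 1 is 1, so a = b.
With h(0) = 0 this makes h injective on all of ℤ/53ℤ, hence bijective (finite equal-size domain and codomain). In particular h is injective.
Since h is injective, we find the preimage of 33. The inverse of x ↦ x^21 on (ℤ/53ℤ)^× is x ↦ x^5, because 21·5 = 105 = 2·52 + 1 ≡ 1 (mod 52) and x^{52} = 1 for x ≠ 0 (Fermat). So h⁻¹(33) = 33^5 mod 53.
Repeated squaring mod 53: 33^1 ≡ 33, 33^2 ≡ 33² = 1089 ≡ 29, 33^4 ≡ 29² = 841 ≡ 46. Since 5 = 4 + 1, 33^5 ≡ 46·33: 46·33 = 1518 ≡ 34. So 33^5 ≡ 34 (mod 53).
Hence h⁻¹(33) = 34.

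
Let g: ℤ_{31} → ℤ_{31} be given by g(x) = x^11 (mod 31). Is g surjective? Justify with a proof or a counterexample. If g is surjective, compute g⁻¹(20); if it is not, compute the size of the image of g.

Since 31 is prime, the nonzero elements of ℤ_{31} form a cyclic group of order 30.
As gcd(11, 30) = 1, raising to the 11th power is a bijection on this group: if a^11 ≡ b^11 then (ab^{−1})^11 = 1, and the only element of order dividing gcd(11, 30) = 1 is 1, so a = b.
With g(0) = 0 this makes g injective on all of ℤ_{31}, hence bijective (finite equal-size domain and codomain). In particular g is surjective.
Since g is surjective, we find the preimage of 20. The inverse of x ↦ x^11 on (ℤ_{31})^× is x ↦ x^11, because 11·11 = 121 = 4·30 + 1 ≡ 1 (mod 30) and x^{30} = 1 for x ≠ 0 (Fermat). So g⁻¹(20) = 20^11 mod 31.
Repeated squaring mod 31: 20^1 ≡ 20, 20^2 ≡ 20² = 400 ≡ 28, 20^4 ≡ 28² = 784 ≡ 9, 20^8 ≡ 9² = 81 ≡ 19. Since 11 = 8 + 2 + 1, 20^11 ≡ 19·28·20: 19·28 = 532 ≡ 5, then 5·20 = 100 ≡ 7. So 20^11 ≡ 7 (mod 31).
Hence g⁻¹(20) = 7.

7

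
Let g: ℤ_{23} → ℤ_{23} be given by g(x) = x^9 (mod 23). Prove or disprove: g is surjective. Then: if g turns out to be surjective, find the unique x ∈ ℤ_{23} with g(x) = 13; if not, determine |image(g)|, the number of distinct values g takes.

4

Since 23 is prime, the nonzero elements of ℤ_{23} form a cyclic group of order 22.
As gcd(9, 22) = 1, raising to the 9th power is a bijection on this group: if a^9 ≡ b^9 then (ab^{−1})^9 = 1, and the only element of order dividing gcd(9, 22) = 1 is 1, so a = b.
With g(0) = 0 this makes g injective on all of ℤ_{23}, hence bijective (finite equal-size domain and codomain). In particular g is surjective.
Since g is surjective, we find the preimage of 13. The inverse of x ↦ x^9 on (ℤ_{23})^× is x ↦ x^5, because 9·5 = 45 = 2·22 + 1 ≡ 1 (mod 22) and x^{22} = 1 for x ≠ 0 (Fermat). So g⁻¹(13) = 13^5 mod 23.
Repeated squaring mod 23: 13^1 ≡ 13, 13^2 ≡ 13² = 169 ≡ 8, 13^4 ≡ 8² = 64 ≡ 18. Since 5 = 4 + 1, 13^5 ≡ 18·13: 18·13 = 234 ≡ 4. So 13^5 ≡ 4 (mod 23).
Hence g⁻¹(13) = 4.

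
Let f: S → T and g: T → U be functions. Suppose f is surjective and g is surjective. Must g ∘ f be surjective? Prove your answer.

Let c ∈ U. Since g is surjective, there is b ∈ T with g(b) = c. Since f is surjective, there is a ∈ S with f(a) = b.
Then (g ∘ f)(a) = g(b) = c. So g ∘ f is surjective.

surjective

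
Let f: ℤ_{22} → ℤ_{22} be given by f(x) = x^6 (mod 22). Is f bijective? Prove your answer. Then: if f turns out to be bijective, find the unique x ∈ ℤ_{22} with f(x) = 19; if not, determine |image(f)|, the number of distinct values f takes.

12

f(10): Repeated squaring mod 22: 10^1 ≡ 10, 10^2 ≡ 10² = 100 ≡ 12, 10^4 ≡ 12² = 144 ≡ 12. Since 6 = 4 + 2, 10^6 ≡ 12·12: 12·12 = 144 ≡ 12. So 10^6 ≡ 12 (mod 22).
f(12): Repeated squaring mod 22: 12^1 ≡ 12, 12^2 ≡ 12² = 144 ≡ 12, 12^4 ≡ 12² = 144 ≡ 12. Since 6 = 4 + 2, 12^6 ≡ 12·12: 12·12 = 144 ≡ 12. So 12^6 ≡ 12 (mod 22).
So f(10) = f(12) = 12 while 10 ≠ 12, thus f is not injective, hence not bijective.
Since f is not bijective, we determine |image(f)|. Computing x^6 mod 22 for each x (by repeated squaring, reducing mod 22 at every step), the values f(0), f(1), …, f(21) are: 0, 1, 20, 3, 4, 5, 16, 15, 14, 9, 12, 11, 12, 9, 14, 15, 16, 5, 4, 3, 20, 1.
The distinct values are {0, 1, 3, 4, 5, 9, 11, 12, 14, 15, 16, 20}; there are 12 of them.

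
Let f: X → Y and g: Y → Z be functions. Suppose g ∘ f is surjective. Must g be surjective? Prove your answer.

surjective

Let c ∈ Z. Since g ∘ f is surjective, some a ∈ X has g(f(a)) = c. Then b = f(a) ∈ Y satisfies g(b) = c. So g is surjective.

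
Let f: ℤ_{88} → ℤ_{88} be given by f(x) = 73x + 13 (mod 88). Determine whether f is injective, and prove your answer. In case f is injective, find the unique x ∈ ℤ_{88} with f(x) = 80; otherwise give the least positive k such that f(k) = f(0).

By definition, injectivity means: for all s, t in the domain, f(s) = f(t) implies s = t.
If f(s) = f(t), then 73s ≡ 73t (mod 88). Because gcd(73, 88) = 1, we may cancel 73 to get s ≡ t (mod 88).
Thus f is injective.
We now compute 73⁻¹ mod 88 explicitly. Euclid's algorithm: 88 = 1·73 + 15, 73 = 4·15 + 13, 15 = 1·13 + 2, 13 = 6·2 + 1; back-substituting gives 1 = 41·73 − 34·88, so 73⁻¹ ≡ 41 (mod 88).
Since f is injective, we compute f⁻¹(80): solve 73x + 13 ≡ 80 (mod 88), i.e. 73x ≡ 67 (mod 88).
Multiplying by 73⁻¹ = 41 gives x ≡ 41·67 = 2747 = 31·88 + 19 ≡ 19 (mod 88).
Check: f(19) = 73·19 + 13 = 1400 = 15·88 + 80 ≡ 80 (mod 88).

19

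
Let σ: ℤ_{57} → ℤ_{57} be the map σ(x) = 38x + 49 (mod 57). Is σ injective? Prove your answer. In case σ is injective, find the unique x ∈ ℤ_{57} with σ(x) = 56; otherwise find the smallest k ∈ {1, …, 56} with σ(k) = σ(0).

3

Recall that injectivity means: for all s, t in the domain, σ(s) = σ(t) implies s = t.
We have gcd(38, 57) = 19 > 1. Taking s = 0 and t = 3: σ(0) = 49 and σ(3) = 38·3 + 49 = 163 ≡ 49 (mod 57).
So σ(0) = σ(3) while 0 ≠ 3, therefore σ is not injective.
Since σ is not injective, we find the least positive k with σ(k) = σ(0): this means 38k ≡ 0 (mod 57), i.e. 57 ∣ 38k. Since gcd(38, 57) = 19, dividing through by 19 this holds exactly when 3 ∣ 2k, and as gcd(2, 3) = 1, exactly when 3 ∣ k.
The smallest positive such k is 3.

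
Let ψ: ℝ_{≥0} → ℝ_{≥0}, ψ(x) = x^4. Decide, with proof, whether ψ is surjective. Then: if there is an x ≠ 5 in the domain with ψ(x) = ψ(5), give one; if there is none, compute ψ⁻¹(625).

For any y ∈ ℝ_{≥0}, x = y^{1/4} ∈ ℝ_{≥0} gives ψ(x) = y, so ψ is surjective.
Since x ↦ x^4 is strictly increasing on ℝ_{≥0}, it is injective there, so no x ≠ 5 in the domain has ψ(x) = ψ(5). We therefore compute ψ⁻¹(625) = 625^{1/4} = 5 (indeed 5^4 = 625).

5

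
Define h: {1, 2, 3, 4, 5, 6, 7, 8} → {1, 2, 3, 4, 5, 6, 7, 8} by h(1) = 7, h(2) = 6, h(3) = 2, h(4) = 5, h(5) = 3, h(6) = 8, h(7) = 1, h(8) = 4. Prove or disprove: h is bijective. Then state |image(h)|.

8

The values 7, 6, 2, 5, 3, 8, 1, 4 are a permutation of {1, 2, 3, 4, 5, 6, 7, 8}: each element appears exactly once.
So h is injective and surjective, hence bijective.
The image of h is {1, 2, 3, 4, 5, 6, 7, 8}, which has 8 elements.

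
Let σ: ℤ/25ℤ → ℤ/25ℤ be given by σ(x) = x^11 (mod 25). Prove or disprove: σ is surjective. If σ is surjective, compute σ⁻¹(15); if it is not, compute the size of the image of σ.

21

σ(0) = 0^11 = 0.
σ(5): Repeated squaring mod 25: 5^1 ≡ 5, 5^2 ≡ 5² = 25 ≡ 0, 5^4 ≡ 0² = 0, 5^8 ≡ 0² = 0. Since 11 = 8 + 2 + 1, 5^11 ≡ 0·0·5: 0·0 = 0, then 0·5 = 0. So 5^11 ≡ 0 (mod 25).
So σ(0) = σ(5) = 0 while 0 ≠ 5, therefore σ is not injective.
A non-injective map from the 25-element set ℤ/25ℤ to itself takes at most 24 distinct values, so it cannot be surjective. Therefore σ is not surjective.
Since σ is not surjective, we determine |image(σ)|. Computing x^11 mod 25 for each x (by repeated squaring, reducing mod 25 at every step), the values σ(0), σ(1), …, σ(24) are: 0, 1, 23, 22, 4, 0, 6, 18, 17, 9, 0, 11, 13, 12, 14, 0, 16, 8, 7, 19, 0, 21, 3, 2, 24.
The distinct values are {0, 1, 2, 3, 4, 6, 7, 8, 9, 11, 12, 13, 14, 16, 17, 18, 19, 21, 22, 23, 24}; there are 21 of them.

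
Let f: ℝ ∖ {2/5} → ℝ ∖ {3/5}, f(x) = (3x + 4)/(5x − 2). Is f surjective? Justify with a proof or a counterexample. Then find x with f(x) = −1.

-1/4

For any y ≠ 3/5, solving y(5x − 2) = 3x + 4 for x gives a well-defined x ≠ 2/5. So f is surjective.
Solving f(x) = −1: cross-multiplying gives 3x + 4 = −1(5x − 2), which rearranges to 8x = −2, so x = −1/4.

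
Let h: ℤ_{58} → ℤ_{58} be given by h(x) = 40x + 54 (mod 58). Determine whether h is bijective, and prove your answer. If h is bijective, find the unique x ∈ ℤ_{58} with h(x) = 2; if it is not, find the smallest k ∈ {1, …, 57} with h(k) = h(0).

29

By definition, h is injective when h(u) = h(v) forces u = v.
We have gcd(40, 58) = 2 > 1. Taking u = 0 and v = 29: h(0) = 54 and h(29) = 40·29 + 54 = 1214 ≡ 54 (mod 58).
So h(0) = h(29) while 0 ≠ 29, thus h is not injective, hence not bijective.
Since h is not bijective, we find the least positive k with h(k) = h(0): this means 40k ≡ 0 (mod 58), i.e. 58 ∣ 40k. Since gcd(40, 58) = 2, dividing through by 2 this holds exactly when 29 ∣ 20k, and as gcd(20, 29) = 1, exactly when 29 ∣ k.
The smallest positive such k is 29.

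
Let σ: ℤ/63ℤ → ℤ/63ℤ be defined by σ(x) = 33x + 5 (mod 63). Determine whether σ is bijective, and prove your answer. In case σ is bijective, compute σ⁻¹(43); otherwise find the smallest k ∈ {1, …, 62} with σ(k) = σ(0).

We have gcd(33, 63) = 3 > 1. Taking s = 0 and t = 21: σ(0) = 5 and σ(21) = 33·21 + 5 = 698 ≡ 5 (mod 63).
So σ(0) = σ(21) while 0 ≠ 21, therefore σ is not injective, hence not bijective.
Since σ is not bijective, we find the least positive k with σ(k) = σ(0): this means 33k ≡ 0 (mod 63), i.e. 63 ∣ 33k. Since gcd(33, 63) = 3, dividing through by 3 this holds exactly when 21 ∣ 11k, and as gcd(11, 21) = 1, exactly when 21 ∣ k.
The smallest positive such k is 21.

21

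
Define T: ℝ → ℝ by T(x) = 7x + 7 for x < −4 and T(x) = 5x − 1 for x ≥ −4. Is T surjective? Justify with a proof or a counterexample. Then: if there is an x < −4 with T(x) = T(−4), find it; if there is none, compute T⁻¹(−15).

Both pieces are strictly increasing (slopes 7 and 5), so each is injective on its own interval.
The left piece maps (−∞, −4) onto (−∞, −21); the right piece maps [−4, ∞) onto [−21, ∞).
These images together cover ℝ, so T is surjective.
Because the two images are disjoint, no x < −4 has T(x) = T(−4), so we compute T⁻¹(−15): −15 lies in [−21, ∞), so solve 5x − 1 = −15: x = (−15 + 1)/5 = −14/5.

-14/5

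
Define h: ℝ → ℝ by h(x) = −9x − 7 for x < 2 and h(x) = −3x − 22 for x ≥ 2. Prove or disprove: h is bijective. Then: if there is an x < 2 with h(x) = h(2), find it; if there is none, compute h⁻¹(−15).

8/9

Both pieces are strictly decreasing (slopes −9 and −3), so each is injective on its own interval.
The left piece maps (−∞, 2) onto (−25, ∞); the right piece maps [2, ∞) onto (−∞, −28].
The images leave a gap (−25 has no preimage), so h is not surjective, hence not bijective.
Because the two images are disjoint, no x < 2 has h(x) = h(2), so we compute h⁻¹(−15): −15 lies in (−25, ∞), so solve −9x − 7 = −15: x = (−15 + 7)/(−9) = 8/9.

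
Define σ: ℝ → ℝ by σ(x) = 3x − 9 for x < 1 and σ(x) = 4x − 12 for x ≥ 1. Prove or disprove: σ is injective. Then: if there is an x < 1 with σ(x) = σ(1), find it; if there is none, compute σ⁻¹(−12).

1/3

Both pieces are strictly increasing (slopes 3 and 4), so each is injective on its own interval.
The left piece maps (−∞, 1) onto (−∞, −6); the right piece maps [1, ∞) onto [−8, ∞).
These images overlap. In particular σ(1) = −8 (right piece), and solving 3x − 9 = −8 on the left piece gives x = 1/3 < 1.
So σ(1/3) = σ(1) with 1/3 ≠ 1, and σ is not injective. This x = 1/3 is the requested value below 1.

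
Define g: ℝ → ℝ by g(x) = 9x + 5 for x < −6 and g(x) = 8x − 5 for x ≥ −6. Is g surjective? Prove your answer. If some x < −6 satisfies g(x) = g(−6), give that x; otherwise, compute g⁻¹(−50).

-58/9

Both pieces are strictly increasing (slopes 9 and 8), so each is injective on its own interval.
The left piece maps (−∞, −6) onto (−∞, −49); the right piece maps [−6, ∞) onto [−53, ∞).
The union (−∞, −49) ∪ [−53, ∞) covers ℝ, so g is surjective.
For the follow-up: the images overlap, so an x < −6 with g(x) = g(−6) exists. g(−6) = −53; solving 9x + 5 = −53 for x < −6 gives x = (−53 − 5)/9 = −58/9.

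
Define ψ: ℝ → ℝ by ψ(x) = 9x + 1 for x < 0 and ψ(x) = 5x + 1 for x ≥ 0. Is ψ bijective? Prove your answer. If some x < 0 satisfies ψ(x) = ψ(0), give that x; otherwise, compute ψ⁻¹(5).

4/5

Both pieces are strictly increasing (slopes 9 and 5), so each is injective on its own interval.
The left piece maps (−∞, 0) onto (−∞, 1); the right piece maps [0, ∞) onto [1, ∞).
Since 1 = 1, the images partition ℝ: ψ is injective and surjective, hence bijective.
Because the two images are disjoint, no x < 0 has ψ(x) = ψ(0), so we compute ψ⁻¹(5): 5 lies in [1, ∞), so solve 5x + 1 = 5: x = (5 − 1)/5 = 4/5.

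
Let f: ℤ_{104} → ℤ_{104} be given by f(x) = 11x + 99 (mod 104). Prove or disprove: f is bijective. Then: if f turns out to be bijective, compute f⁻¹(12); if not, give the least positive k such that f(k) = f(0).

11

Recall that injectivity means: for all x_1, x_2 in the domain, f(x_1) = f(x_2) implies x_1 = x_2.
Suppose f(x_1) = f(x_2) in ℤ_{104}. Then 11x_1 + 99 ≡ 11x_2 + 99 (mod 104), hence 11(x_1 − x_2) ≡ 0 (mod 104).
Since gcd(11, 104) = 1, 11 is invertible modulo 104, thus x_1 − x_2 ≡ 0 (mod 104), i.e. x_1 = x_2.
We now compute 11⁻¹ mod 104 explicitly. Euclid's algorithm: 104 = 9·11 + 5, 11 = 2·5 + 1; back-substituting gives 1 = 19·11 − 2·104, so 11⁻¹ ≡ 19 (mod 104).
For any y ∈ ℤ_{104}, x = 19(y − 99) mod 104 satisfies f(x) = 11·19(y − 99) + 99 ≡ y (since 11·19 ≡ 1 mod 104). So every y has a preimage.
Therefore f is bijective.
Since f is bijective, we find f⁻¹(12): we need 11x ≡ 12 − 99 ≡ 17 (mod 104). Using 11⁻¹ = 19: x ≡ 19·17 = 323 = 3·104 + 11, so x = 11.
Check: f(11) = 11·11 + 99 = 220 = 2·104 + 12 ≡ 12 (mod 104).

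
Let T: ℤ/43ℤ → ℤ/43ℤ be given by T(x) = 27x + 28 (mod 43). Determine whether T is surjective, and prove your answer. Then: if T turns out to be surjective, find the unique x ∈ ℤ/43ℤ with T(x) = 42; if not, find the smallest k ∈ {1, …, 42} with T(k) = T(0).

26

By definition, T is surjective if every y in the codomain equals T(x) for some x in the domain.
Since gcd(27, 43) = 1, 27 is invertible modulo 43. Euclid's algorithm: 43 = 1·27 + 16, 27 = 1·16 + 11, 16 = 1·11 + 5, 11 = 2·5 + 1; back-substituting gives 1 = 8·27 − 5·43, so 27⁻¹ ≡ 8 (mod 43).
Then y ↦ 8(y − 28) is a two-sided inverse to T, so every y ∈ ℤ/43ℤ has a preimage.
Thus T is surjective.
Since T is surjective, we find T⁻¹(42): we need 27x ≡ 42 − 28 ≡ 14 (mod 43). Using 27⁻¹ = 8: x ≡ 8·14 = 112 = 2·43 + 26, so x = 26.
Check: T(26) = 27·26 + 28 = 730 = 16·43 + 42 ≡ 42 (mod 43).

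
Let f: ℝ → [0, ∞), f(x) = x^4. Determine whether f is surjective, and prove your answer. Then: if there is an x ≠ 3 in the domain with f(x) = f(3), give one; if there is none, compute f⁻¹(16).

For any y ∈ [0, ∞), x = y^{1/4} ∈ ℝ satisfies x^4 = y, so f is surjective.
For the follow-up, such an x exists: taking x = −3 ∈ ℝ gives f(−3) = 81 = f(3) with −3 ≠ 3.

-3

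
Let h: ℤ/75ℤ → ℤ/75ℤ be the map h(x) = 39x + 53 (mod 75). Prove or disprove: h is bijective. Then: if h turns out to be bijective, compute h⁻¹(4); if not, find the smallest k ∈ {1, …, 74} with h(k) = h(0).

25

We have gcd(39, 75) = 3 > 1. Taking u = 0 and v = 25: h(0) = 53 and h(25) = 39·25 + 53 = 1028 ≡ 53 (mod 75).
So h(0) = h(25) while 0 ≠ 25, so h is not injective, hence not bijective.
Since h is not bijective, we find the least positive k with h(k) = h(0): this means 39k ≡ 0 (mod 75), i.e. 75 ∣ 39k. Since gcd(39, 75) = 3, dividing through by 3 this holds exactly when 25 ∣ 13k, and as gcd(13, 25) = 1, exactly when 25 ∣ k.
The smallest positive such k is 25.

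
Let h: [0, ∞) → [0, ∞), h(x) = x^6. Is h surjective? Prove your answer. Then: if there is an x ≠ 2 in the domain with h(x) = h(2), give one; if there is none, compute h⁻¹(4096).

4

For any y ∈ [0, ∞), x = y^{1/6} ∈ [0, ∞) gives h(x) = y, so h is surjective.
Since x ↦ x^6 is strictly increasing on [0, ∞), it is injective there, so no x ≠ 2 in the domain has h(x) = h(2). We therefore compute h⁻¹(4096) = 4096^{1/6} = 4 (indeed 4^6 = 4096).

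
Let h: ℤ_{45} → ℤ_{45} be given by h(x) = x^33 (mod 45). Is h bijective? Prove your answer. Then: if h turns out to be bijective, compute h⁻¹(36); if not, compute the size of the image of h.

15

h(0) = 0^33 = 0.
h(15): Repeated squaring mod 45: 15^1 ≡ 15, 15^2 ≡ 15² = 225 ≡ 0, 15^4 ≡ 0² = 0, 15^8 ≡ 0² = 0, 15^16 ≡ 0² = 0, 15^32 ≡ 0² = 0. Since 33 = 32 + 1, 15^33 ≡ 0·15: 0·15 = 0. So 15^33 ≡ 0 (mod 45).
So h(0) = h(15) = 0 while 0 ≠ 15, so h is not injective, hence not bijective.
Since h is not bijective, we determine |image(h)|. Computing x^33 mod 45 for each x (by repeated squaring, reducing mod 45 at every step), the values h(0), h(1), …, h(44) are: 0, 1, 17, 18, 19, 35, 36, 37, 8, 9, 10, 26, 27, 28, 44, 0, 1, 17, 18, 19, 35, 36, 37, 8, 9, 10, 26, 27, 28, 44, 0, 1, 17, 18, 19, 35, 36, 37, 8, 9, 10, 26, 27, 28, 44.
The distinct values are {0, 1, 8, 9, 10, 17, 18, 19, 26, 27, 28, 35, 36, 37, 44}; there are 15 of them.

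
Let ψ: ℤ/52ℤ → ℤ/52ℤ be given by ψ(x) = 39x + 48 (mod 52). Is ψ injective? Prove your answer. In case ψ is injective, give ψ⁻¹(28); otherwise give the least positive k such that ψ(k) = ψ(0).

4

We have gcd(39, 52) = 13 > 1. Taking x_1 = 0 and x_2 = 4: ψ(0) = 48 and ψ(4) = 39·4 + 48 = 204 ≡ 48 (mod 52).
So ψ(0) = ψ(4) while 0 ≠ 4, thus ψ is not injective.
Since ψ is not injective, we find the least positive k with ψ(k) = ψ(0): this means 39k ≡ 0 (mod 52), i.e. 52 ∣ 39k. Since gcd(39, 52) = 13, dividing through by 13 this holds exactly when 4 ∣ 3k, and as gcd(3, 4) = 1, exactly when 4 ∣ k.
The smallest positive such k is 4.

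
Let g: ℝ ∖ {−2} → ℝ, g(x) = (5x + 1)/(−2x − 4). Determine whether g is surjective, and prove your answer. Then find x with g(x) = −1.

If g(x) = −5/2, cross-multiplying gives −2(5x + 1) = 5(−2x − 4), which simplifies to −2 = −20 — false.  So −5/2 has no preimage and g is not surjective.
Solving g(x) = −1: cross-multiplying gives 5x + 1 = −1(−2x − 4), which rearranges to 3x = 3, so x = 1.

1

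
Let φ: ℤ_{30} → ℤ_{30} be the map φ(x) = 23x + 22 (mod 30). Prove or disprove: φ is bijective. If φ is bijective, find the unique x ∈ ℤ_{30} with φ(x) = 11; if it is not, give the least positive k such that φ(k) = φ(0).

23

If φ(u) = φ(v), then 23u ≡ 23v (mod 30). Because gcd(23, 30) = 1, we may cancel 23 to get u ≡ v (mod 30).
We now compute 23⁻¹ mod 30 explicitly. Euclid's algorithm: 30 = 1·23 + 7, 23 = 3·7 + 2, 7 = 3·2 + 1; back-substituting gives 1 = 17·23 − 13·30, so 23⁻¹ ≡ 17 (mod 30).
Then y ↦ 17(y − 22) is a two-sided inverse to φ, so every y ∈ ℤ_{30} has a preimage.
So φ is bijective.
Since φ is bijective, we compute φ⁻¹(11): solve 23x + 22 ≡ 11 (mod 30), i.e. 23x ≡ 19 (mod 30).
Multiplying by 23⁻¹ = 17 gives x ≡ 17·19 = 323 = 10·30 + 23 ≡ 23 (mod 30).
Check: φ(23) = 23·23 + 22 = 551 = 18·30 + 11 ≡ 11 (mod 30).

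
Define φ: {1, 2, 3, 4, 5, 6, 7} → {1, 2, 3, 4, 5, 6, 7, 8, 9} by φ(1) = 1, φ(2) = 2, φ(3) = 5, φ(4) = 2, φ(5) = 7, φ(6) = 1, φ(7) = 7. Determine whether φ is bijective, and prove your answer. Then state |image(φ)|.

φ(2) = 2 = φ(4) with 2 ≠ 4, so φ is not injective, hence not bijective.
The image of φ is {1, 2, 5, 7}, which has 4 elements.

4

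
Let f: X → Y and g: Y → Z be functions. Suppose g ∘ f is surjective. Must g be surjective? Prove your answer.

surjective

Let c ∈ Z. Since g ∘ f is surjective, some a ∈ X has g(f(a)) = c. Then b = f(a) ∈ Y satisfies g(b) = c. So g is surjective.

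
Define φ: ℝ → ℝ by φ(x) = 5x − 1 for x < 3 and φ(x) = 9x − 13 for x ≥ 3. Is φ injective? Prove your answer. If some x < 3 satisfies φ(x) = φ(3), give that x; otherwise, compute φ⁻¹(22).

35/9

Both pieces are strictly increasing (slopes 5 and 9), so each is injective on its own interval.
The left piece maps (−∞, 3) onto (−∞, 14); the right piece maps [3, ∞) onto [14, ∞).
These images are disjoint, so no value is attained by both pieces. Therefore φ is injective.
Because the two images are disjoint, no x < 3 has φ(x) = φ(3), so we compute φ⁻¹(22): 22 lies in [14, ∞), so solve 9x − 13 = 22: x = (22 + 13)/9 = 35/9.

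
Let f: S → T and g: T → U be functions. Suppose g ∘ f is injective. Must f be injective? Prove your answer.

Suppose f(a) = f(b). Applying g: (g ∘ f)(a) = (g ∘ f)(b). Since g ∘ f is injective, a = b. Therefore f is injective.

injective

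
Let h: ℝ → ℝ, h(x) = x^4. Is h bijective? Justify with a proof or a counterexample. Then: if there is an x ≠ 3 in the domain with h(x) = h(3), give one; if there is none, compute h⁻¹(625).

-3

h(3) = 81 = (−3)^4 = h(−3) (since 4 is even), with 3 ≠ −3. So h is not injective, hence not bijective.
For the follow-up, such an x exists: taking x = −3 ∈ ℝ gives h(−3) = 81 = h(3) with −3 ≠ 3.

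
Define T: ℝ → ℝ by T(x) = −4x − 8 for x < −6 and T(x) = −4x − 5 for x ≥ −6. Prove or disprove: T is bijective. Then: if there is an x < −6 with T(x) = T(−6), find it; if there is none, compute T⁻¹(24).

-27/4

Both pieces are strictly decreasing (slopes −4 and −4), so each is injective on its own interval.
The left piece maps (−∞, −6) onto (16, ∞); the right piece maps [−6, ∞) onto (−∞, 19].
These images overlap. In particular T(−6) = 19 (right piece), and solving −4x − 8 = 19 on the left piece gives x = −27/4 < −6.
So T(−27/4) = T(−6) with −27/4 ≠ −6, and T is not injective, hence not bijective. This x = −27/4 is the requested value below −6.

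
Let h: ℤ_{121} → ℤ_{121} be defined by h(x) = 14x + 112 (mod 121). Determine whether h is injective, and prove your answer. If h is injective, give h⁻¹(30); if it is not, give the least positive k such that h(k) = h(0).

Suppose h(s) = h(t) in ℤ_{121}. Then 14s + 112 ≡ 14t + 112 (mod 121), so 14(s − t) ≡ 0 (mod 121).
Since gcd(14, 121) = 1, 14 is invertible modulo 121, therefore s − t ≡ 0 (mod 121), i.e. s = t.
So h is injective.
We now compute 14⁻¹ mod 121 explicitly. Euclid's algorithm: 121 = 8·14 + 9, 14 = 1·9 + 5, 9 = 1·5 + 4, 5 = 1·4 + 1; back-substituting gives 1 = 26·14 − 3·121, so 14⁻¹ ≡ 26 (mod 121).
Since h is injective, we find h⁻¹(30): we need 14x ≡ 30 − 112 ≡ 39 (mod 121). Using 14⁻¹ = 26: x ≡ 26·39 = 1014 = 8·121 + 46, so x = 46.
Check: h(46) = 14·46 + 112 = 756 = 6·121 + 30 ≡ 30 (mod 121).

46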